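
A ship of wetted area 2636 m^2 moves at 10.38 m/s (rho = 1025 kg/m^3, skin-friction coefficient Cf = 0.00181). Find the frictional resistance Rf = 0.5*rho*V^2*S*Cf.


Formula: Rf = 0.5 * rho * V^2 * S * Cf
Step 1 — V^2 = 10.38^2 = 107.7444
Step 2 — 0.5 * rho * V^2 = 0.5 * 1025 * 107.7444 = 55219.005
Step 3 — Rf = 55219.005 * 2636 * 0.00181 ≈ 263460 N (5 s.f.)

263460 N


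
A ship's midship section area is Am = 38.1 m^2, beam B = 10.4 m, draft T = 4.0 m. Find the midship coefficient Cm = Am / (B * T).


Formula: Cm = Am / (B * T)
Step 1 — B * T = 10.4 * 4.0 = 41.6 m^2
Step 2 — Cm = 38.1 / 41.6 ≈ 0.91587 (5 s.f.)

0.91587


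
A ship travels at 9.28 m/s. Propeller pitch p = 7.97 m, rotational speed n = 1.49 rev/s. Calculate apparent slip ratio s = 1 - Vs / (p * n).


Formula: s = 1 - Vs / (p * n)
Step 1 — p * n = 7.97 * 1.49 = 11.8753
Step 2 — Vs / (p*n) = 9.28 / 11.8753 = 0.781454 (6 d.p.)
Step 3 — s = 1 - 0.781454 = 0.218546

0.218546


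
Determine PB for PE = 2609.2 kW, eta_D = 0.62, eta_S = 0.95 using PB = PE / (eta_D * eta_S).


Formula: PB = PE / (eta_D * eta_S)
Step 1 — combined efficiency = eta_D * eta_S = 0.62 * 0.95 = 0.589
Step 2 — PB = 2609.2 / 0.589 ≈ 4429.9 kW (5 s.f.)

4429.9 kW


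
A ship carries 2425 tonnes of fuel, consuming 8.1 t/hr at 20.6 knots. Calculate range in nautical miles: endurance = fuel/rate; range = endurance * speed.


Formula: endurance = fuel / rate; range = endurance * speed
Step 1 — endurance = 2425 / 8.1 = 299.3827 hours
Step 2 — range = 299.3827 * 20.6 ≈ 6167.3 nautical miles (5 s.f.)

6167.3 NM


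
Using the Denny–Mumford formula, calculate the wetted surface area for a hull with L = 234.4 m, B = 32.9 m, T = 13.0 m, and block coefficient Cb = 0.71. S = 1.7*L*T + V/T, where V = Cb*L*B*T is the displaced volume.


Formula: S = 1.7*L*T + V/T with V = Cb*L*B*T, i.e. S = L * (1.7*T + Cb*B)
Step 1 — 1.7*T = 1.7 * 13.0 = 22.1 m
Step 2 — Cb*B = 0.71 * 32.9 = 23.359 m
Step 3 — 1.7*T + Cb*B = 22.1 + 23.359 = 45.459 m
Step 4 — S = 234.4 * 45.459 ≈ 10656 m^2 (5 s.f.)

10656 m^2


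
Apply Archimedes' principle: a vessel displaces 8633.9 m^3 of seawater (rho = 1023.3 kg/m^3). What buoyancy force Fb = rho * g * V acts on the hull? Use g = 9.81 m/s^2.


Formula: Fb = rho * g * V
Substituting: Fb = 1023.3 * 9.81 * 8633.9
Intermediate: 1023.3 * 9.81 = 10038.573
Result: Fb = 10038.573 * 8633.9 ≈ 86672000 N (5 s.f.)

86672000 N


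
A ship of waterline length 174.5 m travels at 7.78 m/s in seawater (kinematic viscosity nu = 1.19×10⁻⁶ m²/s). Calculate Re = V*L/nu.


Formula: Re = V * L / nu
Step 1 — V * L = 7.78 * 174.5 = 1357.61 m^2/s
Step 2 — Re = 1357.61 / 1.19e-6 = 1.14e+09

1.14e+09


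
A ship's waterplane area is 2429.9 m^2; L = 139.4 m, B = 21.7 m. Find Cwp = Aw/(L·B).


Formula: Cwp = Aw / (L * B)
Step 1 — L * B = 139.4 * 21.7 = 3024.98 m^2
Step 2 — Cwp = 2429.9 / 3024.98 ≈ 0.80328 (5 s.f.)

0.80328


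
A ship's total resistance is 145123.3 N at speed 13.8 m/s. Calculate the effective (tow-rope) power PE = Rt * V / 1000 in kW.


Formula: PE = Rt * V / 1000 (kW)
Step 1 — PE (W) = 145123.3 * 13.8 = 2002701.54 W
Step 2 — PE (kW) = 2002701.54 / 1000 ≈ 2002.7 kW (5 s.f.)

2002.7 kW


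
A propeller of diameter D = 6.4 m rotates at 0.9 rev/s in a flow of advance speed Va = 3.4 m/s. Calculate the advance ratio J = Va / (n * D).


Formula: J = Va / (n * D)
Step 1 — n * D = 0.9 * 6.4 = 5.76
Step 2 — J = 3.4 / 5.76 ≈ 0.59028 (5 s.f.)

0.59028


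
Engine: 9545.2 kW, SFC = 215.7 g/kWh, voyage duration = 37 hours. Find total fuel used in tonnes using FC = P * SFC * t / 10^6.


Formula: FC (tonnes) = P * SFC * t / 1,000,000
Step 1 — P * SFC * t = 9545.2 * 215.7 * 37 = 76179286.68 g
Step 2 — FC (tonnes) = 76179286.68 / 1,000,000 ≈ 76.179 tonnes (5 s.f.)

76.179 tonnes


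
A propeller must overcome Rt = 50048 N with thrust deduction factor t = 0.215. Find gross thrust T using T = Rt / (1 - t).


Formula: T = Rt / (1 - t)
Step 1 — (1 - t) = 1 - 0.215 = 0.785
Step 2 — T = 50048 / 0.785 ≈ 63755 N (5 s.f.)

63755 N


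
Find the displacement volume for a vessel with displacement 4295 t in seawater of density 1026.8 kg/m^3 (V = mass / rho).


Formula: V = mass / rho
Step 1 — convert tonnes to kg: 4295 t * 1000 = 4295000 kg
Step 2 — V = 4295000 / 1026.8 ≈ 4182.9 m^3 (5 s.f.)

4182.9 m^3


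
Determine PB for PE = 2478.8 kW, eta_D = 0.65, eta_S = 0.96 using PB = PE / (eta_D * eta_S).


Formula: PB = PE / (eta_D * eta_S)
Step 1 — combined efficiency = eta_D * eta_S = 0.65 * 0.96 = 0.624
Step 2 — PB = 2478.8 / 0.624 ≈ 3972.4 kW (5 s.f.)

3972.4 kW


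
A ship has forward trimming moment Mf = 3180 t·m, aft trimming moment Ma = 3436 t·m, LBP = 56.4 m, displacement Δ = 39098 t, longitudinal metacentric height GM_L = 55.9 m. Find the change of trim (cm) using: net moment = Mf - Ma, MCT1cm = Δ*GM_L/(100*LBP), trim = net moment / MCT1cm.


Formula: net trimming moment = Mf - Ma; MCT1cm = Δ*GM_L/(100*LBP); trim = net moment / MCT1cm
Step 1 — net trimming moment = 3180 - 3436 = -256 t·m
Step 2 — MCT1cm = 39098 * 55.9 / (100 * 56.4) = 387.5139 t·m/cm
Step 3 — trim = -256 / 387.5139 ≈ -0.66062 cm (5 s.f.)

-0.66062 cm


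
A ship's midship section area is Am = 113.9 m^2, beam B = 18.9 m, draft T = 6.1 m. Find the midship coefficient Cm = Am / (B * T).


Formula: Cm = Am / (B * T)
Step 1 — B * T = 18.9 * 6.1 = 115.29 m^2
Step 2 — Cm = 113.9 / 115.29 ≈ 0.98794 (5 s.f.)

0.98794


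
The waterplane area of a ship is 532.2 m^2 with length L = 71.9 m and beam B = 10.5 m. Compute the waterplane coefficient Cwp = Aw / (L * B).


Formula: Cwp = Aw / (L * B)
Step 1 — L * B = 71.9 * 10.5 = 754.95 m^2
Step 2 — Cwp = 532.2 / 754.95 ≈ 0.70495 (5 s.f.)

0.70495


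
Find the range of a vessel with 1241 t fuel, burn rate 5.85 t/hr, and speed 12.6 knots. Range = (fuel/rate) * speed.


Formula: endurance = fuel / rate; range = endurance * speed
Step 1 — endurance = 1241 / 5.85 = 212.1368 hours
Step 2 — range = 212.1368 * 12.6 ≈ 2672.9 nautical miles (5 s.f.)

2672.9 NM


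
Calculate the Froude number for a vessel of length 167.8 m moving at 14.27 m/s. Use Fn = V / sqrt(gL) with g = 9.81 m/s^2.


Formula: Fn = V / sqrt(g * L)
Step 1 — g * L = 9.81 * 167.8 = 1646.118
Step 2 — sqrt(g * L) = sqrt(1646.118) = 40.57238
Step 3 — Fn = 14.27 / 40.57238 ≈ 0.35172 (5 s.f.)

0.35172


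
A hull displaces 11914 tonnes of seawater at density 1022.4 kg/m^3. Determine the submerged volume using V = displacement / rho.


Formula: V = mass / rho
Step 1 — convert tonnes to kg: 11914 t * 1000 = 11914000 kg
Step 2 — V = 11914000 / 1022.4 ≈ 11653 m^3 (5 s.f.)

11653 m^3


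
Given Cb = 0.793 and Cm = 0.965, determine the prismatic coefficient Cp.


Formula: Cp = Cb / Cm
Substituting: Cp = 0.793 / 0.965
Result: Cp ≈ 0.82176 (5 s.f.)

0.82176


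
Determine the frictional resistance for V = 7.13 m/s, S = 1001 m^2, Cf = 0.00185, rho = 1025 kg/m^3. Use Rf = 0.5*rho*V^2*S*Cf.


Formula: Rf = 0.5 * rho * V^2 * S * Cf
Step 1 — V^2 = 7.13^2 = 50.8369
Step 2 — 0.5 * rho * V^2 = 0.5 * 1025 * 50.8369 = 26053.91125
Step 3 — Rf = 26053.91125 * 1001 * 0.00185 ≈ 48248 N (5 s.f.)

48248 N


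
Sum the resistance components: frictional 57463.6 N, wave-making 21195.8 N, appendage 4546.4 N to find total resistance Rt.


Formula: Rt = Rf + Rw + Ra
Substituting: Rt = 57463.6 + 21195.8 + 4546.4
Result: Rt = 83205.8 N

83205.8 N


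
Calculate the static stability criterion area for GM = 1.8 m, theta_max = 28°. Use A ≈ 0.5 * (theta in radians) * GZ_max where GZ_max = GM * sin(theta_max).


Formula: GZ_max = GM * sin(theta); Area = 0.5 * theta_rad * GZ_max
Step 1 — GZ_max = 1.8 * sin(28°) = 1.8 * 0.469472 = 0.84505 m
Step 2 — theta_rad = 28 * pi/180 = 0.488692 rad
Step 3 — Area = 0.5 * 0.488692 * 0.84505 ≈ 0.20648 m·rad (5 s.f.)

0.20648 m·rad


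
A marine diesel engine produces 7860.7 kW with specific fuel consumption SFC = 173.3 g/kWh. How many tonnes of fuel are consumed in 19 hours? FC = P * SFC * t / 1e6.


Formula: FC (tonnes) = P * SFC * t / 1,000,000
Step 1 — P * SFC * t = 7860.7 * 173.3 * 19 = 25882926.89 g
Step 2 — FC (tonnes) = 25882926.89 / 1,000,000 ≈ 25.883 tonnes (5 s.f.)

25.883 tonnes


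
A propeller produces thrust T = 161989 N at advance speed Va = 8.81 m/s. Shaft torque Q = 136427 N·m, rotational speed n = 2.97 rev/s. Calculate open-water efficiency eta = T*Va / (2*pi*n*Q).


Formula: eta = T * Va / (2 * pi * n * Q)
Step 1 — numerator = T * Va = 161989 * 8.81 = 1427123.09
Step 2 — 2 * pi * n = 2 * pi * 2.97 = 18.66106
Step 3 — denominator = 18.66106 * 136427 = 2545872.43
Step 4 — eta = 1427123.09 / 2545872.43 ≈ 0.56056 (5 s.f.)

0.56056


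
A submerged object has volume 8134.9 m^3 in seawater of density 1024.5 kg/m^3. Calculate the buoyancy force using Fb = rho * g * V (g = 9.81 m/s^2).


Formula: Fb = rho * g * V
Substituting: Fb = 1024.5 * 9.81 * 8134.9
Intermediate: 1024.5 * 9.81 = 10050.345
Result: Fb = 10050.345 * 8134.9 ≈ 81759000 N (5 s.f.)

81759000 N


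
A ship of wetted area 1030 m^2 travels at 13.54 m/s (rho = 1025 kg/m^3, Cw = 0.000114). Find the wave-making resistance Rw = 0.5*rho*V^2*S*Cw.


Formula: Rw = 0.5 * rho * V^2 * S * Cw
Step 1 — V^2 = 13.54^2 = 183.3316
Step 2 — 0.5 * rho * V^2 = 0.5 * 1025 * 183.3316 = 93957.445
Step 3 — Rw = 93957.445 * 1030 * 0.000114 ≈ 11032 N (5 s.f.)

11032 N


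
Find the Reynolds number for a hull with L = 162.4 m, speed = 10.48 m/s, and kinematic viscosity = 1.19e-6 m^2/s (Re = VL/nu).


Formula: Re = V * L / nu
Step 1 — V * L = 10.48 * 162.4 = 1701.952 m^2/s
Step 2 — Re = 1701.952 / 1.19e-6 = 1.43e+09

1.43e+09


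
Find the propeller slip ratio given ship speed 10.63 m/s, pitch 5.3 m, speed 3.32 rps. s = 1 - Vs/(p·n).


Formula: s = 1 - Vs / (p * n)
Step 1 — p * n = 5.3 * 3.32 = 17.596
Step 2 — Vs / (p*n) = 10.63 / 17.596 = 0.604115 (6 d.p.)
Step 3 — s = 1 - 0.604115 = 0.395885

0.395885


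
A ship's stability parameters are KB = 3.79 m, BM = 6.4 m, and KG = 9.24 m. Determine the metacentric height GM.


Formula: GM = KB + BM - KG
Step 1 — KM = KB + BM = 3.79 + 6.4 = 10.19 m
Step 2 — GM = KM - KG = 10.19 - 9.24 = 0.95 m

0.95 m


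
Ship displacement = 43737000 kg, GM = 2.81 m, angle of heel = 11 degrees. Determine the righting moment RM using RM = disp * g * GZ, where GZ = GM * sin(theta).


Formula: GZ = GM * sin(theta); RM = disp * g * GZ
Step 1 — GZ = 2.81 * sin(11°) = 2.81 * 0.190809 = 0.536173 m
Step 2 — RM = 43737000 * 9.81 * 0.536173 ≈ 230050000 N·m (5 s.f.)

230050000 N·m


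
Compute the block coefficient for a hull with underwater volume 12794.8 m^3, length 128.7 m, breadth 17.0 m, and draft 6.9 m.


Formula: Cb = V / (L * B * T)
Step 1 — L * B * T = 128.7 * 17.0 * 6.9 = 15096.51 m^3
Step 2 — Cb = 12794.8 / 15096.51 ≈ 0.84753 (5 s.f.)

0.84753


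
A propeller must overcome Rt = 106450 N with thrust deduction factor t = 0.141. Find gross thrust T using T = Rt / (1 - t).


Formula: T = Rt / (1 - t)
Step 1 — (1 - t) = 1 - 0.141 = 0.859
Step 2 — T = 106450 / 0.859 ≈ 123920 N (5 s.f.)

123920 N


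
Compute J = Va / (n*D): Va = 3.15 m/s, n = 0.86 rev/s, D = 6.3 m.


Formula: J = Va / (n * D)
Step 1 — n * D = 0.86 * 6.3 = 5.418
Step 2 — J = 3.15 / 5.418 ≈ 0.58140 (5 s.f.)

0.58140


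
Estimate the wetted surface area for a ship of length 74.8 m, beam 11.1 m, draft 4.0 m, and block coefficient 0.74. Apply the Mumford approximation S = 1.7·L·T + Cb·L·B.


Formula: S = 1.7*L*T + V/T with V = Cb*L*B*T, i.e. S = L * (1.7*T + Cb*B)
Step 1 — 1.7*T = 1.7 * 4.0 = 6.8 m
Step 2 — Cb*B = 0.74 * 11.1 = 8.214 m
Step 3 — 1.7*T + Cb*B = 6.8 + 8.214 = 15.014 m
Step 4 — S = 74.8 * 15.014 ≈ 1123.0 m^2 (5 s.f.)

1123.0 m^2


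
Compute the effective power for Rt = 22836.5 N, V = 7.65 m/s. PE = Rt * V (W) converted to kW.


Formula: PE = Rt * V / 1000 (kW)
Step 1 — PE (W) = 22836.5 * 7.65 = 174699.225 W
Step 2 — PE (kW) = 174699.225 / 1000 ≈ 174.70 kW (5 s.f.)

174.70 kW


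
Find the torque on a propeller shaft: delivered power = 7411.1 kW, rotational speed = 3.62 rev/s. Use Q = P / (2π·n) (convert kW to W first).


Formula: Q = P_W / (2 * pi * n)
Step 1 — P_W = 7411.1 kW * 1000 = 7411100.0 W
Step 2 — 2 * pi * n = 2 * pi * 3.62 = 22.745131
Step 3 — Q = 7411100.0 / 22.745131 ≈ 325830 N·m (5 s.f.)

325830 N·m


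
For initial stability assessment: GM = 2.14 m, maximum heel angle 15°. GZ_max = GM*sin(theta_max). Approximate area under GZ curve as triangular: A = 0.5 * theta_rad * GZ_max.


Formula: GZ_max = GM * sin(theta); Area = 0.5 * theta_rad * GZ_max
Step 1 — GZ_max = 2.14 * sin(15°) = 2.14 * 0.258819 = 0.553873 m
Step 2 — theta_rad = 15 * pi/180 = 0.261799 rad
Step 3 — Area = 0.5 * 0.261799 * 0.553873 ≈ 0.072502 m·rad (5 s.f.)

0.072502 m·rad


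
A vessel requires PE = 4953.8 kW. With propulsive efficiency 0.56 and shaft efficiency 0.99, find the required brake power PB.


Formula: PB = PE / (eta_D * eta_S)
Step 1 — combined efficiency = eta_D * eta_S = 0.56 * 0.99 = 0.5544
Step 2 — PB = 4953.8 / 0.5544 ≈ 8935.4 kW (5 s.f.)

8935.4 kW


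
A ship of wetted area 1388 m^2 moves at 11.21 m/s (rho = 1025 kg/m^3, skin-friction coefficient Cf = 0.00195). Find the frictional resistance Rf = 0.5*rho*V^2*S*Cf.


Formula: Rf = 0.5 * rho * V^2 * S * Cf
Step 1 — V^2 = 11.21^2 = 125.6641
Step 2 — 0.5 * rho * V^2 = 0.5 * 1025 * 125.6641 = 64402.85125
Step 3 — Rf = 64402.85125 * 1388 * 0.00195 ≈ 174310 N (5 s.f.)

174310 N


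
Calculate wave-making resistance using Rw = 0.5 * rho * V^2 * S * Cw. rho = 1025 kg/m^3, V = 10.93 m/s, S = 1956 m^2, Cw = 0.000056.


Formula: Rw = 0.5 * rho * V^2 * S * Cw
Step 1 — V^2 = 10.93^2 = 119.4649
Step 2 — 0.5 * rho * V^2 = 0.5 * 1025 * 119.4649 = 61225.76125
Step 3 — Rw = 61225.76125 * 1956 * 0.000056 ≈ 6706.4 N (5 s.f.)

6706.4 N


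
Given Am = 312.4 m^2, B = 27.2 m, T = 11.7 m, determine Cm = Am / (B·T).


Formula: Cm = Am / (B * T)
Step 1 — B * T = 27.2 * 11.7 = 318.24 m^2
Step 2 — Cm = 312.4 / 318.24 ≈ 0.98165 (5 s.f.)

0.98165


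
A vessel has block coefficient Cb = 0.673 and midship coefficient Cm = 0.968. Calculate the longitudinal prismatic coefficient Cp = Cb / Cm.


Formula: Cp = Cb / Cm
Substituting: Cp = 0.673 / 0.968
Result: Cp ≈ 0.69525 (5 s.f.)

0.69525


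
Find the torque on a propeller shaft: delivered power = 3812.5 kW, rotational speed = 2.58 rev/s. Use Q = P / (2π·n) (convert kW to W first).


Formula: Q = P_W / (2 * pi * n)
Step 1 — P_W = 3812.5 kW * 1000 = 3812500.0 W
Step 2 — 2 * pi * n = 2 * pi * 2.58 = 16.210618
Step 3 — Q = 3812500.0 / 16.210618 ≈ 235190 N·m (5 s.f.)

235190 N·m


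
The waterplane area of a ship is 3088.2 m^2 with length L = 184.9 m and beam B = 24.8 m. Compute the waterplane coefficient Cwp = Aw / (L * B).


Formula: Cwp = Aw / (L * B)
Step 1 — L * B = 184.9 * 24.8 = 4585.52 m^2
Step 2 — Cwp = 3088.2 / 4585.52 ≈ 0.67347 (5 s.f.)

0.67347


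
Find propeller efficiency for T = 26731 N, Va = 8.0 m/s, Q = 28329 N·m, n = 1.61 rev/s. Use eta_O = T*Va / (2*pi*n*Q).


Formula: eta = T * Va / (2 * pi * n * Q)
Step 1 — numerator = T * Va = 26731 * 8.0 = 213848.0
Step 2 — 2 * pi * n = 2 * pi * 1.61 = 10.115928
Step 3 — denominator = 10.115928 * 28329 = 286574.12
Step 4 — eta = 213848.0 / 286574.12 ≈ 0.74622 (5 s.f.)

0.74622


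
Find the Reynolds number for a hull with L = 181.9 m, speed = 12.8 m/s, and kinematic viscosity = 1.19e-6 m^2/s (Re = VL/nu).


Formula: Re = V * L / nu
Step 1 — V * L = 12.8 * 181.9 = 2328.32 m^2/s
Step 2 — Re = 2328.32 / 1.19e-6 = 1.96e+09

1.96e+09


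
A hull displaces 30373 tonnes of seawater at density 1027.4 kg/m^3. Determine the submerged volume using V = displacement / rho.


Formula: V = mass / rho
Step 1 — convert tonnes to kg: 30373 t * 1000 = 30373000 kg
Step 2 — V = 30373000 / 1027.4 ≈ 29563 m^3 (5 s.f.)

29563 m^3


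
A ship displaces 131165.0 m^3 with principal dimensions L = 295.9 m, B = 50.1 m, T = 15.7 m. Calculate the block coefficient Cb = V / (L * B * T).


Formula: Cb = V / (L * B * T)
Step 1 — L * B * T = 295.9 * 50.1 * 15.7 = 232746.063 m^3
Step 2 — Cb = 131165.0 / 232746.063 ≈ 0.56355 (5 s.f.)

0.56355


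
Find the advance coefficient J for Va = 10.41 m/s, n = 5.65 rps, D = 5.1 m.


Formula: J = Va / (n * D)
Step 1 — n * D = 5.65 * 5.1 = 28.815
Step 2 — J = 10.41 / 28.815 ≈ 0.36127 (5 s.f.)

0.36127


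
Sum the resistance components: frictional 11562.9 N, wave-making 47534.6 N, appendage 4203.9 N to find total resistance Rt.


Formula: Rt = Rf + Rw + Ra
Substituting: Rt = 11562.9 + 47534.6 + 4203.9
Result: Rt = 63301.4 N

63301.4 N


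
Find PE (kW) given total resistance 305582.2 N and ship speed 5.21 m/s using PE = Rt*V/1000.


Formula: PE = Rt * V / 1000 (kW)
Step 1 — PE (W) = 305582.2 * 5.21 = 1592083.262 W
Step 2 — PE (kW) = 1592083.262 / 1000 ≈ 1592.1 kW (5 s.f.)

1592.1 kW


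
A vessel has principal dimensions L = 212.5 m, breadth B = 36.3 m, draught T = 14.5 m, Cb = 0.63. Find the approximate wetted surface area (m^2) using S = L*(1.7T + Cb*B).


Formula: S = 1.7*L*T + V/T with V = Cb*L*B*T, i.e. S = L * (1.7*T + Cb*B)
Step 1 — 1.7*T = 1.7 * 14.5 = 24.65 m
Step 2 — Cb*B = 0.63 * 36.3 = 22.869 m
Step 3 — 1.7*T + Cb*B = 24.65 + 22.869 = 47.519 m
Step 4 — S = 212.5 * 47.519 ≈ 10098 m^2 (5 s.f.)

10098 m^2


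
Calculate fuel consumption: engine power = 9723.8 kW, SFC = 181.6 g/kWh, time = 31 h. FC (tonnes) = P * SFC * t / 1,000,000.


Formula: FC (tonnes) = P * SFC * t / 1,000,000
Step 1 — P * SFC * t = 9723.8 * 181.6 * 31 = 54741104.48 g
Step 2 — FC (tonnes) = 54741104.48 / 1,000,000 ≈ 54.741 tonnes (5 s.f.)

54.741 tonnes


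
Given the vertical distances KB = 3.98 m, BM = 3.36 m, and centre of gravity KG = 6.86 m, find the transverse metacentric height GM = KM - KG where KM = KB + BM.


Formula: GM = KB + BM - KG
Step 1 — KM = KB + BM = 3.98 + 3.36 = 7.34 m
Step 2 — GM = KM - KG = 7.34 - 6.86 = 0.48 m

0.48 m


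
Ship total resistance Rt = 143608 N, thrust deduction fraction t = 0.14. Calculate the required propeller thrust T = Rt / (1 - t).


Formula: T = Rt / (1 - t)
Step 1 — (1 - t) = 1 - 0.14 = 0.86
Step 2 — T = 143608 / 0.86 ≈ 166990 N (5 s.f.)

166990 N


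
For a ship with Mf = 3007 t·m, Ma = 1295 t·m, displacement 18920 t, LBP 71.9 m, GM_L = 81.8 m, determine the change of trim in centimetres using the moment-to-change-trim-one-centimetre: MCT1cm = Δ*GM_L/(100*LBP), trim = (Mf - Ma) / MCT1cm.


Formula: net trimming moment = Mf - Ma; MCT1cm = Δ*GM_L/(100*LBP); trim = net moment / MCT1cm
Step 1 — net trimming moment = 3007 - 1295 = 1712 t·m
Step 2 — MCT1cm = 18920 * 81.8 / (100 * 71.9) = 215.2512 t·m/cm
Step 3 — trim = 1712 / 215.2512 ≈ 7.9535 cm (5 s.f.)

7.9535 cm


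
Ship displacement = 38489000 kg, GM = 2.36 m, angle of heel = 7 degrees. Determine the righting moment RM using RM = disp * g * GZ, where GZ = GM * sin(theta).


Formula: GZ = GM * sin(theta); RM = disp * g * GZ
Step 1 — GZ = 2.36 * sin(7°) = 2.36 * 0.121869 = 0.287611 m
Step 2 — RM = 38489000 * 9.81 * 0.287611 ≈ 108600000 N·m (5 s.f.)

108600000 N·m


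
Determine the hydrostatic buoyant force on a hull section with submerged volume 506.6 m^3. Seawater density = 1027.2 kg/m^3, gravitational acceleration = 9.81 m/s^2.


Formula: Fb = rho * g * V
Substituting: Fb = 1027.2 * 9.81 * 506.6
Intermediate: 1027.2 * 9.81 = 10076.832
Result: Fb = 10076.832 * 506.6 ≈ 5104900 N (5 s.f.)

5104900 N


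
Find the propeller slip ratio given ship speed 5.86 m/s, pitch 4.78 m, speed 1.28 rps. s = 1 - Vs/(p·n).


Formula: s = 1 - Vs / (p * n)
Step 1 — p * n = 4.78 * 1.28 = 6.1184
Step 2 — Vs / (p*n) = 5.86 / 6.1184 = 0.957767 (6 d.p.)
Step 3 — s = 1 - 0.957767 = 0.042233

0.042233


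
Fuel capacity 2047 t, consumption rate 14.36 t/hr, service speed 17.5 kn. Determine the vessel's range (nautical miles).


Formula: endurance = fuel / rate; range = endurance * speed
Step 1 — endurance = 2047 / 14.36 = 142.5487 hours
Step 2 — range = 142.5487 * 17.5 ≈ 2494.6 nautical miles (5 s.f.)

2494.6 NM


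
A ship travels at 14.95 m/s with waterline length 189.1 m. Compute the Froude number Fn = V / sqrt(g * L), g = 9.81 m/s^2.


Formula: Fn = V / sqrt(g * L)
Step 1 — g * L = 9.81 * 189.1 = 1855.071
Step 2 — sqrt(g * L) = sqrt(1855.071) = 43.070535
Step 3 — Fn = 14.95 / 43.070535 ≈ 0.34711 (5 s.f.)

0.34711


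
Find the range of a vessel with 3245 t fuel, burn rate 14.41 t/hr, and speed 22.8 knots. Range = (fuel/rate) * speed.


Formula: endurance = fuel / rate; range = endurance * speed
Step 1 — endurance = 3245 / 14.41 = 225.1908 hours
Step 2 — range = 225.1908 * 22.8 ≈ 5134.4 nautical miles (5 s.f.)

5134.4 NM


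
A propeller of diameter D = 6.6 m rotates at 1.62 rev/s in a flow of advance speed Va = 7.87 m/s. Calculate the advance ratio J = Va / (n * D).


Formula: J = Va / (n * D)
Step 1 — n * D = 1.62 * 6.6 = 10.692
Step 2 — J = 7.87 / 10.692 ≈ 0.73606 (5 s.f.)

0.73606


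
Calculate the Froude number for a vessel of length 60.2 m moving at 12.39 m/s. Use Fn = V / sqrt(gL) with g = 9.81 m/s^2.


Formula: Fn = V / sqrt(g * L)
Step 1 — g * L = 9.81 * 60.2 = 590.562
Step 2 — sqrt(g * L) = sqrt(590.562) = 24.301481
Step 3 — Fn = 12.39 / 24.301481 ≈ 0.50985 (5 s.f.)

0.50985


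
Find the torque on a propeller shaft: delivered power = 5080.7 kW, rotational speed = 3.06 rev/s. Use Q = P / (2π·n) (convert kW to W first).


Formula: Q = P_W / (2 * pi * n)
Step 1 — P_W = 5080.7 kW * 1000 = 5080700.0 W
Step 2 — 2 * pi * n = 2 * pi * 3.06 = 19.226547
Step 3 — Q = 5080700.0 / 19.226547 ≈ 264250 N·m (5 s.f.)

264250 N·m


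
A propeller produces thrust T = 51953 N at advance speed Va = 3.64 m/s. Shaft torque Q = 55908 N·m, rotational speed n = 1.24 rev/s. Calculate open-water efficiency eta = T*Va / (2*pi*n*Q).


Formula: eta = T * Va / (2 * pi * n * Q)
Step 1 — numerator = T * Va = 51953 * 3.64 = 189108.92
Step 2 — 2 * pi * n = 2 * pi * 1.24 = 7.79115
Step 3 — denominator = 7.79115 * 55908 = 435587.61
Step 4 — eta = 189108.92 / 435587.61 ≈ 0.43415 (5 s.f.)

0.43415


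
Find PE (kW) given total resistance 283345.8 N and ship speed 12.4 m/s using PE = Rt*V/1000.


Formula: PE = Rt * V / 1000 (kW)
Step 1 — PE (W) = 283345.8 * 12.4 = 3513487.92 W
Step 2 — PE (kW) = 3513487.92 / 1000 ≈ 3513.5 kW (5 s.f.)

3513.5 kW


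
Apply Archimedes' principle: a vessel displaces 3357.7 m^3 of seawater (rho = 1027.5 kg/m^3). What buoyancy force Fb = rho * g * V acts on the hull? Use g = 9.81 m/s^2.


Formula: Fb = rho * g * V
Substituting: Fb = 1027.5 * 9.81 * 3357.7
Intermediate: 1027.5 * 9.81 = 10079.775
Result: Fb = 10079.775 * 3357.7 ≈ 33845000 N (5 s.f.)

33845000 N


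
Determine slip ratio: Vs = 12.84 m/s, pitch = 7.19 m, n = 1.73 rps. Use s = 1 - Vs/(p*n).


Formula: s = 1 - Vs / (p * n)
Step 1 — p * n = 7.19 * 1.73 = 12.4387
Step 2 — Vs / (p*n) = 12.84 / 12.4387 = 1.032262 (6 d.p.)
Step 3 — s = 1 - 1.032262 = -0.032262

-0.032262


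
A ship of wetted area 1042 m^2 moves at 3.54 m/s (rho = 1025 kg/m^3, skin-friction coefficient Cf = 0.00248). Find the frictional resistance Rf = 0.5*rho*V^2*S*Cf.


Formula: Rf = 0.5 * rho * V^2 * S * Cf
Step 1 — V^2 = 3.54^2 = 12.5316
Step 2 — 0.5 * rho * V^2 = 0.5 * 1025 * 12.5316 = 6422.445
Step 3 — Rf = 6422.445 * 1042 * 0.00248 ≈ 16597 N (5 s.f.)

16597 N


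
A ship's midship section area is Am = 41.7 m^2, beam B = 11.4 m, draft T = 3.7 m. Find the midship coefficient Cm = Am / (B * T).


Formula: Cm = Am / (B * T)
Step 1 — B * T = 11.4 * 3.7 = 42.18 m^2
Step 2 — Cm = 41.7 / 42.18 ≈ 0.98862 (5 s.f.)

0.98862


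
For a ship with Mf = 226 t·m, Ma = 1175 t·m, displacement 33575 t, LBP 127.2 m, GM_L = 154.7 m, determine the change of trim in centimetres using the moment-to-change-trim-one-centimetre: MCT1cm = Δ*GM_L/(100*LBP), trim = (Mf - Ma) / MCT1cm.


Formula: net trimming moment = Mf - Ma; MCT1cm = Δ*GM_L/(100*LBP); trim = net moment / MCT1cm
Step 1 — net trimming moment = 226 - 1175 = -949 t·m
Step 2 — MCT1cm = 33575 * 154.7 / (100 * 127.2) = 408.3375 t·m/cm
Step 3 — trim = -949 / 408.3375 ≈ -2.3241 cm (5 s.f.)

-2.3241 cm


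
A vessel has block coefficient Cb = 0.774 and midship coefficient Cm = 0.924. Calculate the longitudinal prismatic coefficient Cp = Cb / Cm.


Formula: Cp = Cb / Cm
Substituting: Cp = 0.774 / 0.924
Result: Cp ≈ 0.83766 (5 s.f.)

0.83766


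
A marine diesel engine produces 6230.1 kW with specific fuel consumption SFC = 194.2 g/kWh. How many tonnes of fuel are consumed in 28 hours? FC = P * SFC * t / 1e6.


Formula: FC (tonnes) = P * SFC * t / 1,000,000
Step 1 — P * SFC * t = 6230.1 * 194.2 * 28 = 33876791.76 g
Step 2 — FC (tonnes) = 33876791.76 / 1,000,000 ≈ 33.877 tonnes (5 s.f.)

33.877 tonnes


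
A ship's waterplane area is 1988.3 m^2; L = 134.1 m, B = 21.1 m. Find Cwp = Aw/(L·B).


Formula: Cwp = Aw / (L * B)
Step 1 — L * B = 134.1 * 21.1 = 2829.51 m^2
Step 2 — Cwp = 1988.3 / 2829.51 ≈ 0.70270 (5 s.f.)

0.70270


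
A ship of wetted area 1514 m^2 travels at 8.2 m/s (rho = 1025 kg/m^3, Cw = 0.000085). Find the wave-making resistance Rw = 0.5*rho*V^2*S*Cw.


Formula: Rw = 0.5 * rho * V^2 * S * Cw
Step 1 — V^2 = 8.2^2 = 67.24
Step 2 — 0.5 * rho * V^2 = 0.5 * 1025 * 67.24 = 34460.5
Step 3 — Rw = 34460.5 * 1514 * 0.000085 ≈ 4434.7 N (5 s.f.)

4434.7 N


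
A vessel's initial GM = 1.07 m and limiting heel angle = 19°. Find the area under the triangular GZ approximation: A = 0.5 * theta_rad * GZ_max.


Formula: GZ_max = GM * sin(theta); Area = 0.5 * theta_rad * GZ_max
Step 1 — GZ_max = 1.07 * sin(19°) = 1.07 * 0.325568 = 0.348358 m
Step 2 — theta_rad = 19 * pi/180 = 0.331613 rad
Step 3 — Area = 0.5 * 0.331613 * 0.348358 ≈ 0.057760 m·rad (5 s.f.)

0.057760 m·rad


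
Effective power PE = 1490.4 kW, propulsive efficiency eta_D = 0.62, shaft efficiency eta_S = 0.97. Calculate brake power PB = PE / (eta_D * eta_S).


Formula: PB = PE / (eta_D * eta_S)
Step 1 — combined efficiency = eta_D * eta_S = 0.62 * 0.97 = 0.6014
Step 2 — PB = 1490.4 / 0.6014 ≈ 2478.2 kW (5 s.f.)

2478.2 kW


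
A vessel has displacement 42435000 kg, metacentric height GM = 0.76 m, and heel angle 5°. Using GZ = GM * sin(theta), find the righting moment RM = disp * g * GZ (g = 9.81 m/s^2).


Formula: GZ = GM * sin(theta); RM = disp * g * GZ
Step 1 — GZ = 0.76 * sin(5°) = 0.76 * 0.087156 = 0.066239 m
Step 2 — RM = 42435000 * 9.81 * 0.066239 ≈ 27574000 N·m (5 s.f.)

27574000 N·m


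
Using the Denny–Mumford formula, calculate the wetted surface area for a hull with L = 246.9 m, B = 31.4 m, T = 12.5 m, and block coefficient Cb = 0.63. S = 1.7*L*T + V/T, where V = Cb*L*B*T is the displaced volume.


Formula: S = 1.7*L*T + V/T with V = Cb*L*B*T, i.e. S = L * (1.7*T + Cb*B)
Step 1 — 1.7*T = 1.7 * 12.5 = 21.25 m
Step 2 — Cb*B = 0.63 * 31.4 = 19.782 m
Step 3 — 1.7*T + Cb*B = 21.25 + 19.782 = 41.032 m
Step 4 — S = 246.9 * 41.032 ≈ 10131 m^2 (5 s.f.)

10131 m^2


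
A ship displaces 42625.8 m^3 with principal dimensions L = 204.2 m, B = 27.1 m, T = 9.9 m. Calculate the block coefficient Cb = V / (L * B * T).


Formula: Cb = V / (L * B * T)
Step 1 — L * B * T = 204.2 * 27.1 * 9.9 = 54784.818 m^3
Step 2 — Cb = 42625.8 / 54784.818 ≈ 0.77806 (5 s.f.)

0.77806


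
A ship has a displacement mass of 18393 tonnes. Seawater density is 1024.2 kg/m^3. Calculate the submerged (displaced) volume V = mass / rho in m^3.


Formula: V = mass / rho
Step 1 — convert tonnes to kg: 18393 t * 1000 = 18393000 kg
Step 2 — V = 18393000 / 1024.2 ≈ 17958 m^3 (5 s.f.)

17958 m^3


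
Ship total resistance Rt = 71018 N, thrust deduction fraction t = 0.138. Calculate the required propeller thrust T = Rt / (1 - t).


Formula: T = Rt / (1 - t)
Step 1 — (1 - t) = 1 - 0.138 = 0.862
Step 2 — T = 71018 / 0.862 ≈ 82387 N (5 s.f.)

82387 N


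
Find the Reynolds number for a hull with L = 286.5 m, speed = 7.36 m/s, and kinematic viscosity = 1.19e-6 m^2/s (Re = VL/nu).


Formula: Re = V * L / nu
Step 1 — V * L = 7.36 * 286.5 = 2108.64 m^2/s
Step 2 — Re = 2108.64 / 1.19e-6 = 1.77e+09

1.77e+09


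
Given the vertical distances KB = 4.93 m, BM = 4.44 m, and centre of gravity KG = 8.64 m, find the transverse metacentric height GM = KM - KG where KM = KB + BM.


Formula: GM = KB + BM - KG
Step 1 — KM = KB + BM = 4.93 + 4.44 = 9.37 m
Step 2 — GM = KM - KG = 9.37 - 8.64 = 0.73 m

0.73 m


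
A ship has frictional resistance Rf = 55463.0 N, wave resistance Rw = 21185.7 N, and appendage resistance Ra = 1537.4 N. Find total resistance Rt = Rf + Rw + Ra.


Formula: Rt = Rf + Rw + Ra
Substituting: Rt = 55463.0 + 21185.7 + 1537.4
Result: Rt = 78186.1 N

78186.1 N


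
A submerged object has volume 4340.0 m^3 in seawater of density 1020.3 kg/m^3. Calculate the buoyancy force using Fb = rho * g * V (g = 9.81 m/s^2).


Formula: Fb = rho * g * V
Substituting: Fb = 1020.3 * 9.81 * 4340.0
Intermediate: 1020.3 * 9.81 = 10009.143
Result: Fb = 10009.143 * 4340.0 ≈ 43440000 N (5 s.f.)

43440000 N


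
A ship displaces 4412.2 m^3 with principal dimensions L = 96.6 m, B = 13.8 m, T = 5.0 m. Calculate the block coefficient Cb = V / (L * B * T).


Formula: Cb = V / (L * B * T)
Step 1 — L * B * T = 96.6 * 13.8 * 5.0 = 6665.4 m^3
Step 2 — Cb = 4412.2 / 6665.4 ≈ 0.66196 (5 s.f.)

0.66196


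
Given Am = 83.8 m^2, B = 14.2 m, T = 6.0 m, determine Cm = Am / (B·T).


Formula: Cm = Am / (B * T)
Step 1 — B * T = 14.2 * 6.0 = 85.2 m^2
Step 2 — Cm = 83.8 / 85.2 ≈ 0.98357 (5 s.f.)

0.98357


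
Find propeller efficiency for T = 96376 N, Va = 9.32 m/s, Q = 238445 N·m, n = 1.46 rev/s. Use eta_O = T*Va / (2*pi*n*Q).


Formula: eta = T * Va / (2 * pi * n * Q)
Step 1 — numerator = T * Va = 96376 * 9.32 = 898224.32
Step 2 — 2 * pi * n = 2 * pi * 1.46 = 9.173451
Step 3 — denominator = 9.173451 * 238445 = 2187363.52
Step 4 — eta = 898224.32 / 2187363.52 ≈ 0.41064 (5 s.f.)

0.41064


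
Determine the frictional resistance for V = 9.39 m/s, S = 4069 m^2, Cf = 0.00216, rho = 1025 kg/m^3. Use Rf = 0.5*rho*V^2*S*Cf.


Formula: Rf = 0.5 * rho * V^2 * S * Cf
Step 1 — V^2 = 9.39^2 = 88.1721
Step 2 — 0.5 * rho * V^2 = 0.5 * 1025 * 88.1721 = 45188.20125
Step 3 — Rf = 45188.20125 * 4069 * 0.00216 ≈ 397160 N (5 s.f.)

397160 N


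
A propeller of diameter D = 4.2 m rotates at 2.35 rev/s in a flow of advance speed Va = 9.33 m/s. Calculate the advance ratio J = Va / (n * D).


Formula: J = Va / (n * D)
Step 1 — n * D = 2.35 * 4.2 = 9.87
Step 2 — J = 9.33 / 9.87 ≈ 0.94529 (5 s.f.)

0.94529


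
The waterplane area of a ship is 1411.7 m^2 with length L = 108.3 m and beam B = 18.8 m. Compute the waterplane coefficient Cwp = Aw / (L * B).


Formula: Cwp = Aw / (L * B)
Step 1 — L * B = 108.3 * 18.8 = 2036.04 m^2
Step 2 — Cwp = 1411.7 / 2036.04 ≈ 0.69336 (5 s.f.)

0.69336


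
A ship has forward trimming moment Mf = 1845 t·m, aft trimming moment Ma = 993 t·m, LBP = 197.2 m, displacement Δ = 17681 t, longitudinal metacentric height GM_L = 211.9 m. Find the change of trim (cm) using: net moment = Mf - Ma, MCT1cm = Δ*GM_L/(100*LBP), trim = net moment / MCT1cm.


Formula: net trimming moment = Mf - Ma; MCT1cm = Δ*GM_L/(100*LBP); trim = net moment / MCT1cm
Step 1 — net trimming moment = 1845 - 993 = 852 t·m
Step 2 — MCT1cm = 17681 * 211.9 / (100 * 197.2) = 189.9901 t·m/cm
Step 3 — trim = 852 / 189.9901 ≈ 4.4844 cm (5 s.f.)

4.4844 cm


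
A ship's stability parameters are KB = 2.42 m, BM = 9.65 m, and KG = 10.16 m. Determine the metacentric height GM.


Formula: GM = KB + BM - KG
Step 1 — KM = KB + BM = 2.42 + 9.65 = 12.07 m
Step 2 — GM = KM - KG = 12.07 - 10.16 = 1.91 m

1.91 m


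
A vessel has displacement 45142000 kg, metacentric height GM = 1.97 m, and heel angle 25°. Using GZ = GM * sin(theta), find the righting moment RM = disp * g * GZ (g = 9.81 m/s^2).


Formula: GZ = GM * sin(theta); RM = disp * g * GZ
Step 1 — GZ = 1.97 * sin(25°) = 1.97 * 0.422618 = 0.832557 m
Step 2 — RM = 45142000 * 9.81 * 0.832557 ≈ 368690000 N·m (5 s.f.)

368690000 N·m


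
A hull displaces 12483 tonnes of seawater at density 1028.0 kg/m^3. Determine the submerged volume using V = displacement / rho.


Formula: V = mass / rho
Step 1 — convert tonnes to kg: 12483 t * 1000 = 12483000 kg
Step 2 — V = 12483000 / 1028.0 ≈ 12143 m^3 (5 s.f.)

12143 m^3


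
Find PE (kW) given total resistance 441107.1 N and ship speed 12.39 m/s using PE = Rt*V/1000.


Formula: PE = Rt * V / 1000 (kW)
Step 1 — PE (W) = 441107.1 * 12.39 = 5465316.969 W
Step 2 — PE (kW) = 5465316.969 / 1000 ≈ 5465.3 kW (5 s.f.)

5465.3 kW


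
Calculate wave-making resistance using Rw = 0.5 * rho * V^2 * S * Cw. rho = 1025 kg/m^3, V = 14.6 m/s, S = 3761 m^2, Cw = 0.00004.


Formula: Rw = 0.5 * rho * V^2 * S * Cw
Step 1 — V^2 = 14.6^2 = 213.16
Step 2 — 0.5 * rho * V^2 = 0.5 * 1025 * 213.16 = 109244.5
Step 3 — Rw = 109244.5 * 3761 * 0.00004 ≈ 16435 N (5 s.f.)

16435 N


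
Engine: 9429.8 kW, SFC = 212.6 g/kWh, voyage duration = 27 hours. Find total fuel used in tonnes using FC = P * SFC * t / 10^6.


Formula: FC (tonnes) = P * SFC * t / 1,000,000
Step 1 — P * SFC * t = 9429.8 * 212.6 * 27 = 54128937.96 g
Step 2 — FC (tonnes) = 54128937.96 / 1,000,000 ≈ 54.129 tonnes (5 s.f.)

54.129 tonnes


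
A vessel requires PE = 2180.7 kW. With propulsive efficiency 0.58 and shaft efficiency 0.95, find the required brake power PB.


Formula: PB = PE / (eta_D * eta_S)
Step 1 — combined efficiency = eta_D * eta_S = 0.58 * 0.95 = 0.551
Step 2 — PB = 2180.7 / 0.551 ≈ 3957.7 kW (5 s.f.)

3957.7 kW


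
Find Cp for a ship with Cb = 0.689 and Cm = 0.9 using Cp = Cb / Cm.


Formula: Cp = Cb / Cm
Substituting: Cp = 0.689 / 0.9
Result: Cp ≈ 0.76556 (5 s.f.)

0.76556


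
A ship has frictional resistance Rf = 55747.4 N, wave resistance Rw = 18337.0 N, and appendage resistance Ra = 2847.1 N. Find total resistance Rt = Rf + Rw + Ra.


Formula: Rt = Rf + Rw + Ra
Substituting: Rt = 55747.4 + 18337.0 + 2847.1
Result: Rt = 76931.5 N

76931.5 N


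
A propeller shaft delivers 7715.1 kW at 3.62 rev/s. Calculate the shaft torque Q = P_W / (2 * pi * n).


Formula: Q = P_W / (2 * pi * n)
Step 1 — P_W = 7715.1 kW * 1000 = 7715100.0 W
Step 2 — 2 * pi * n = 2 * pi * 3.62 = 22.745131
Step 3 — Q = 7715100.0 / 22.745131 ≈ 339200 N·m (5 s.f.)

339200 N·m


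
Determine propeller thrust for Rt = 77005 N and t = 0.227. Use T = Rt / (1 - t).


Formula: T = Rt / (1 - t)
Step 1 — (1 - t) = 1 - 0.227 = 0.773
Step 2 — T = 77005 / 0.773 ≈ 99618 N (5 s.f.)

99618 N


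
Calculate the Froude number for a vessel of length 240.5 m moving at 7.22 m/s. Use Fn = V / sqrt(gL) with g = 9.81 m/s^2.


Formula: Fn = V / sqrt(g * L)
Step 1 — g * L = 9.81 * 240.5 = 2359.305
Step 2 — sqrt(g * L) = sqrt(2359.305) = 48.572678
Step 3 — Fn = 7.22 / 48.572678 ≈ 0.14864 (5 s.f.)

0.14864


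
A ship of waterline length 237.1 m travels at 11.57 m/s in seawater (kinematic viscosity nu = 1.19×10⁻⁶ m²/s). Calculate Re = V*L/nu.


Formula: Re = V * L / nu
Step 1 — V * L = 11.57 * 237.1 = 2743.247 m^2/s
Step 2 — Re = 2743.247 / 1.19e-6 = 2.31e+09

2.31e+09


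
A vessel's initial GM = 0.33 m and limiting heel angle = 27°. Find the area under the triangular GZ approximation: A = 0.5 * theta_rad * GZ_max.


Formula: GZ_max = GM * sin(theta); Area = 0.5 * theta_rad * GZ_max
Step 1 — GZ_max = 0.33 * sin(27°) = 0.33 * 0.45399 = 0.149817 m
Step 2 — theta_rad = 27 * pi/180 = 0.471239 rad
Step 3 — Area = 0.5 * 0.471239 * 0.149817 ≈ 0.035300 m·rad (5 s.f.)

0.035300 m·rad


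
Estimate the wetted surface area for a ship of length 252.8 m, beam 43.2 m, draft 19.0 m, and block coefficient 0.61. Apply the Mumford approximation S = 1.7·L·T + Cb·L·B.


Formula: S = 1.7*L*T + V/T with V = Cb*L*B*T, i.e. S = L * (1.7*T + Cb*B)
Step 1 — 1.7*T = 1.7 * 19.0 = 32.3 m
Step 2 — Cb*B = 0.61 * 43.2 = 26.352 m
Step 3 — 1.7*T + Cb*B = 32.3 + 26.352 = 58.652 m
Step 4 — S = 252.8 * 58.652 ≈ 14827 m^2 (5 s.f.)

14827 m^2


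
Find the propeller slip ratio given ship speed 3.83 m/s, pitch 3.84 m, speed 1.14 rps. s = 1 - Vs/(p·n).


Formula: s = 1 - Vs / (p * n)
Step 1 — p * n = 3.84 * 1.14 = 4.3776
Step 2 — Vs / (p*n) = 3.83 / 4.3776 = 0.874909 (6 d.p.)
Step 3 — s = 1 - 0.874909 = 0.125091

0.125091


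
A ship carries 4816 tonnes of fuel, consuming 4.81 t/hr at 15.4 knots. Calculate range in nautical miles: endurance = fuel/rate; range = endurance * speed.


Formula: endurance = fuel / rate; range = endurance * speed
Step 1 — endurance = 4816 / 4.81 = 1001.2474 hours
Step 2 — range = 1001.2474 * 15.4 ≈ 15419 nautical miles (5 s.f.)

15419 NM


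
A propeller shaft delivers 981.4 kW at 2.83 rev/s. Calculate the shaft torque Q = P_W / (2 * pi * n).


Formula: Q = P_W / (2 * pi * n)
Step 1 — P_W = 981.4 kW * 1000 = 981400.0 W
Step 2 — 2 * pi * n = 2 * pi * 2.83 = 17.781414
Step 3 — Q = 981400.0 / 17.781414 ≈ 55192 N·m (5 s.f.)

55192 N·m


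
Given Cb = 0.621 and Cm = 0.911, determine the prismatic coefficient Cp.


Formula: Cp = Cb / Cm
Substituting: Cp = 0.621 / 0.911
Result: Cp ≈ 0.68167 (5 s.f.)

0.68167


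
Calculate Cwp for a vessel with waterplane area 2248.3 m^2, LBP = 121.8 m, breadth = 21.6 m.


Formula: Cwp = Aw / (L * B)
Step 1 — L * B = 121.8 * 21.6 = 2630.88 m^2
Step 2 — Cwp = 2248.3 / 2630.88 ≈ 0.85458 (5 s.f.)

0.85458


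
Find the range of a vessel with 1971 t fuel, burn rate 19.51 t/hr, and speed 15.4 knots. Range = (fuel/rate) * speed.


Formula: endurance = fuel / rate; range = endurance * speed
Step 1 — endurance = 1971 / 19.51 = 101.0251 hours
Step 2 — range = 101.0251 * 15.4 ≈ 1555.8 nautical miles (5 s.f.)

1555.8 NM


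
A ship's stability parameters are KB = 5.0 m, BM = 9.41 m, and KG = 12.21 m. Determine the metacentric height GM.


Formula: GM = KB + BM - KG
Step 1 — KM = KB + BM = 5.0 + 9.41 = 14.41 m
Step 2 — GM = KM - KG = 14.41 - 12.21 = 2.2 m

2.2 m


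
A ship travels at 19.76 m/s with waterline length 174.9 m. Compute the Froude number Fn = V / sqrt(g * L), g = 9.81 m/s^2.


Formula: Fn = V / sqrt(g * L)
Step 1 — g * L = 9.81 * 174.9 = 1715.769
Step 2 — sqrt(g * L) = sqrt(1715.769) = 41.421842
Step 3 — Fn = 19.76 / 41.421842 ≈ 0.47704 (5 s.f.)

0.47704


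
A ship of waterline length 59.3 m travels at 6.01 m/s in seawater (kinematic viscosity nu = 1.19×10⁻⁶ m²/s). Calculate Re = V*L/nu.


Formula: Re = V * L / nu
Step 1 — V * L = 6.01 * 59.3 = 356.393 m^2/s
Step 2 — Re = 356.393 / 1.19e-6 = 2.99e+08

2.99e+08


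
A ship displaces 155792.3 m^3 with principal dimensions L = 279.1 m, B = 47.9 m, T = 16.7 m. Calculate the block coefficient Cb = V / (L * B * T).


Formula: Cb = V / (L * B * T)
Step 1 — L * B * T = 279.1 * 47.9 * 16.7 = 223260.463 m^3
Step 2 — Cb = 155792.3 / 223260.463 ≈ 0.69781 (5 s.f.)

0.69781


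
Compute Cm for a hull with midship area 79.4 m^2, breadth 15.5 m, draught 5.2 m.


Formula: Cm = Am / (B * T)
Step 1 — B * T = 15.5 * 5.2 = 80.6 m^2
Step 2 — Cm = 79.4 / 80.6 ≈ 0.98511 (5 s.f.)

0.98511


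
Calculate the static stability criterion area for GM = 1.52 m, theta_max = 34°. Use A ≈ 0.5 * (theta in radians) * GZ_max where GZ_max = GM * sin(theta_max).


Formula: GZ_max = GM * sin(theta); Area = 0.5 * theta_rad * GZ_max
Step 1 — GZ_max = 1.52 * sin(34°) = 1.52 * 0.559193 = 0.849973 m
Step 2 — theta_rad = 34 * pi/180 = 0.593412 rad
Step 3 — Area = 0.5 * 0.593412 * 0.849973 ≈ 0.25219 m·rad (5 s.f.)

0.25219 m·rad
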